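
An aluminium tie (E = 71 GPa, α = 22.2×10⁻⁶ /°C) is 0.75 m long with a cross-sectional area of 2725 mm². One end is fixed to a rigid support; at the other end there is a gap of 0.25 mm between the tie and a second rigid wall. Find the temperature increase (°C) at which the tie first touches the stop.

The gap closes when αΔT L = 0.25 mm, since the tie is still unstressed at that instant.
ΔT = 0.25 / (22.2×10⁻⁶ × 750) = 15.02 °C.

ΔT ≈ 15 °C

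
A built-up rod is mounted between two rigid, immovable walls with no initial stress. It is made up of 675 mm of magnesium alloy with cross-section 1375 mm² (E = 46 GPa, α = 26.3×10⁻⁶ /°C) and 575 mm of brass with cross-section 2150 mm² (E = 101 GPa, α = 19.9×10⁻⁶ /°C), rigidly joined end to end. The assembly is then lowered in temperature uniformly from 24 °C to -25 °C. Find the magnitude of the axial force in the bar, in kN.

P ≈ 107 kN (tensile)

Free thermal contraction of the whole bar: Σ αᵢΔT Lᵢ = 26.3×10⁻⁶×49×675 + 19.9×10⁻⁶×49×575 = 1.431 mm.
Since the ends are fixed, an axial force P builds up, equal in every segment, with P · Σ Lᵢ/(AᵢEᵢ) = δ_free.
Σ Lᵢ/(AᵢEᵢ) = 675/(1375×46×10³) + 575/(2150×101×10³) = 1.332×10⁻⁵ mm/N.
P = 1.431 / 1.332×10⁻⁵ = 107400 N = 107.4 kN, tensile.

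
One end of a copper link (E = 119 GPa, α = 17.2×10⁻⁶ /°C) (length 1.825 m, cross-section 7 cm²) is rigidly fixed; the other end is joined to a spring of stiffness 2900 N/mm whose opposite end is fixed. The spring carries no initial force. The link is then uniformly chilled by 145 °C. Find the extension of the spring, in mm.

δ ≈ 4.28 mm

Free thermal contraction: δ_free = αΔT L = 17.2×10⁻⁶ × 145 × 1825 = 4.552 mm.
Let P be the tensile force in the spring. The link extends elastically by PL/(AE) and the spring stretches by P/k; together these equal δ_free.
P [ L/(AE) + 1/k ] = δ_free → P [ 1825/(700×119×10³) + 1/(2900) ] = 4.552.
P = 4.552 / 0.0003667 = 12410 N.
Spring extension = P/k = 12410/(2900) = 4.28 mm.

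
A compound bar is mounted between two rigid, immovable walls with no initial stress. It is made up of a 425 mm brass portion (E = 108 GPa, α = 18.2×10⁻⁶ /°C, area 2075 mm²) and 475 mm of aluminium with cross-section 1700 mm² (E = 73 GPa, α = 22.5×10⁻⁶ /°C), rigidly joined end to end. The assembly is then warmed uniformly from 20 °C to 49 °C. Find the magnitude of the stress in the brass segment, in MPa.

σ ≈ 45 MPa (compressive)

Free thermal expansion of the whole bar: Σ αᵢΔT Lᵢ = 18.2×10⁻⁶×29×425 + 22.5×10⁻⁶×29×475 = 0.5343 mm.
The walls prevent any net length change, so an axial force P (same in every segment) develops. Compatibility: P · Σ Lᵢ/(AᵢEᵢ) = δ_free.
Σ Lᵢ/(AᵢEᵢ) = 425/(2075×108×10³) + 475/(1700×73×10³) = 5.724×10⁻⁶ mm/N.
Hence P = δ_free / Σ(L/AE) = 0.5343/5.724×10⁻⁶ = 93.33 kN (compressive).
σ_{brass} = P / A = 93330 / 2075 = 44.98 MPa.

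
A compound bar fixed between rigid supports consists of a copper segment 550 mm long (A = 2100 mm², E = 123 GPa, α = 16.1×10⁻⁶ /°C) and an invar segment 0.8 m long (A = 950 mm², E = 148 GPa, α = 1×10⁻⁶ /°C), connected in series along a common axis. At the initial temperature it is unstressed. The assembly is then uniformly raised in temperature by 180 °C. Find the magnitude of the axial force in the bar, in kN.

P ≈ 222 kN (compressive)

If the supports were absent, the total length change would be Σ αᵢΔT Lᵢ = 16.1×10⁻⁶×180×550 + 1×10⁻⁶×180×800 = 1.738 mm.
Since the ends are fixed, an axial force P builds up, equal in every segment, with P · Σ Lᵢ/(AᵢEᵢ) = δ_free.
The series flexibility is Σ Lᵢ/(AᵢEᵢ) = 550/(2100×123×10³) + 800/(950×148×10³) = 7.819×10⁻⁶ mm/N.
Hence P = δ_free / Σ(L/AE) = 1.738/7.819×10⁻⁶ = 222.3 kN (compressive).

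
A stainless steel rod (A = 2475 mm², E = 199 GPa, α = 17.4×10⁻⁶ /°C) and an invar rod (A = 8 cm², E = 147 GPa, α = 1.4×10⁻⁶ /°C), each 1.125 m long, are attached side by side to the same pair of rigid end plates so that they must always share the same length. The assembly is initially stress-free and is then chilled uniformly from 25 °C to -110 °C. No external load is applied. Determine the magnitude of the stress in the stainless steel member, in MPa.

The stainless steel has the larger α, so on cooling it would change length more than the invar if both were free. The rigid plates force a common final length, so the stainless steel is put into tension and the invar into compression, with equal and opposite forces P (no external load).
Setting the final lengths equal and cancelling L: (α₁ − α₂)ΔT = P/(A₁E₁) + P/(A₂E₂).
|α₁ − α₂|·ΔT = 16×10⁻⁶ × 135 = 0.00216.
1/(A₁E₁) + 1/(A₂E₂) = 1/(2475×199×10³) + 1/(800×147×10³) = 1.053×10⁻⁸ N⁻¹.
P = 0.00216 / 1.053×10⁻⁸ = 205100 N = 205.1 kN.
σ_{stainless steel} = P/A₁ = 205100/2475 = 82.85 MPa, tensile.

σ ≈ 82.9 MPa (tensile)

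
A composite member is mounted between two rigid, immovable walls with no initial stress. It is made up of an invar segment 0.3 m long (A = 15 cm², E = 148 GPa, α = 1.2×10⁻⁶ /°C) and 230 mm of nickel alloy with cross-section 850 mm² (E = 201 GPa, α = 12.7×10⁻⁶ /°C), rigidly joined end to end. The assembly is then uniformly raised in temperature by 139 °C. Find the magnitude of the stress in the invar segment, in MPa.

σ ≈ 113 MPa (compressive)

Free thermal expansion of the whole bar: Σ αᵢΔT Lᵢ = 1.2×10⁻⁶×139×300 + 12.7×10⁻⁶×139×230 = 0.4561 mm.
The rigid supports impose zero overall length change; the single axial force P common to all segments must satisfy P Σ Lᵢ/(AᵢEᵢ) = δ_free.
Σ Lᵢ/(AᵢEᵢ) = 300/(1500×148×10³) + 230/(850×201×10³) = 2.698×10⁻⁶ mm/N.
P = 0.4561 / 2.698×10⁻⁶ = 169100 N = 169.1 kN, compressive.
σ_{invar} = P / A = 169100 / 1500 = 112.7 MPa.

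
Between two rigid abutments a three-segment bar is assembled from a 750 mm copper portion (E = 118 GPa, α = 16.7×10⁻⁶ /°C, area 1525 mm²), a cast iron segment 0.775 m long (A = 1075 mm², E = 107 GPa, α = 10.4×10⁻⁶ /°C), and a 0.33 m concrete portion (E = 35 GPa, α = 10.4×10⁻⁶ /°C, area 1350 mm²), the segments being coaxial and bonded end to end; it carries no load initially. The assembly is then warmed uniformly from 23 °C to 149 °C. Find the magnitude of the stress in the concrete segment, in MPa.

σ ≈ 125 MPa (compressive)

Free thermal expansion of the whole bar: Σ αᵢΔT Lᵢ = 16.7×10⁻⁶×126×750 + 10.4×10⁻⁶×126×775 + 10.4×10⁻⁶×126×330 = 3.026 mm.
The rigid supports impose zero overall length change; the single axial force P common to all segments must satisfy P Σ Lᵢ/(AᵢEᵢ) = δ_free.
The series flexibility is Σ Lᵢ/(AᵢEᵢ) = 750/(1525×118×10³) + 775/(1075×107×10³) + 330/(1350×35×10³) = 1.789×10⁻⁵ mm/N.
P = 3.026 / 1.789×10⁻⁵ = 169200 N = 169.2 kN, compressive.
σ_{concrete} = P / A = 169200 / 1350 = 125.3 MPa.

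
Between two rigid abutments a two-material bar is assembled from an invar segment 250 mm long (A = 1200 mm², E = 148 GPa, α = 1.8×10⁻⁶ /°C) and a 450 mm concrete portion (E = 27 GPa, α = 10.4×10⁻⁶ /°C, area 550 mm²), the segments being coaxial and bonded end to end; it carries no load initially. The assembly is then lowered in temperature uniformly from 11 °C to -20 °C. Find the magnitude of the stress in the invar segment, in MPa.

σ ≈ 4.18 MPa (tensile)

Free thermal contraction of the whole bar: Σ αᵢΔT Lᵢ = 1.8×10⁻⁶×31×250 + 10.4×10⁻⁶×31×450 = 0.159 mm.
The rigid supports impose zero overall length change; the single axial force P common to all segments must satisfy P Σ Lᵢ/(AᵢEᵢ) = δ_free.
Σ Lᵢ/(AᵢEᵢ) = 250/(1200×148×10³) + 450/(550×27×10³) = 3.171×10⁻⁵ mm/N.
P = 0.159 / 3.171×10⁻⁵ = 5015 N = 5.015 kN, tensile.
σ_{invar} = P / A = 5015 / 1200 = 4.179 MPa.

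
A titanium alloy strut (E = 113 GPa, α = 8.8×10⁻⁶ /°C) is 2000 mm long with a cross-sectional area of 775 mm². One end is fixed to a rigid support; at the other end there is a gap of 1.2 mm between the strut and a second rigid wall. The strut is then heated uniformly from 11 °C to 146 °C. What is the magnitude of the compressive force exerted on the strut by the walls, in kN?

Free thermal elongation = αΔT L = 8.8×10⁻⁶ × 135 × 2000 = 2.376 mm.
After closing the 1.2 mm clearance, 2.376 − 1.2 = 1.176 mm of expansion remains to be suppressed by the wall.
Compatibility: PL/(AE) = 1.176 mm, so σ = P/A = E × (1.176/2000) = 66.44 MPa.
Force on the wall = σA = 66.44 × 775 mm² = 51.49 kN.

P ≈ 51.5 kN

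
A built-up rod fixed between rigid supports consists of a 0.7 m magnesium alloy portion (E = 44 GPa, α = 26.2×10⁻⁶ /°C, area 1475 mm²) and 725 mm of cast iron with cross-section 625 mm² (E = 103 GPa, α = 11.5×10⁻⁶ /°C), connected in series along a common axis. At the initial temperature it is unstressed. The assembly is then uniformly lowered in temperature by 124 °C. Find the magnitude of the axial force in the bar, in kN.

With the walls removed the bar would change length by δ_free = Σ αᵢΔT Lᵢ = 26.2×10⁻⁶×124×700 + 11.5×10⁻⁶×124×725 = 3.308 mm.
The walls prevent any net length change, so an axial force P (same in every segment) develops. Compatibility: P · Σ Lᵢ/(AᵢEᵢ) = δ_free.
The series flexibility is Σ Lᵢ/(AᵢEᵢ) = 700/(1475×44×10³) + 725/(625×103×10³) = 2.205×10⁻⁵ mm/N.
Hence P = δ_free / Σ(L/AE) = 3.308/2.205×10⁻⁵ = 150 kN (tensile).

P ≈ 150 kN (tensile)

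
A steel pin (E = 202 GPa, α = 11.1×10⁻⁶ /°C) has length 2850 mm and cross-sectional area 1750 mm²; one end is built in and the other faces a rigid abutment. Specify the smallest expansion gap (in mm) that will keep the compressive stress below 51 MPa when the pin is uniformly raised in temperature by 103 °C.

With no wall the pin would lengthen by αΔT L = 11.1×10⁻⁶ × 103 × 2850 = 3.258 mm.
At the allowable stress the elastic shortening the wall may impose is σL/E = 51 × 2850 / (202×10³) = 0.7196 mm.
The gap must absorb the remainder: g_min = 3.258 − 0.7196 = 2.539 mm.

g ≈ 2.54 mm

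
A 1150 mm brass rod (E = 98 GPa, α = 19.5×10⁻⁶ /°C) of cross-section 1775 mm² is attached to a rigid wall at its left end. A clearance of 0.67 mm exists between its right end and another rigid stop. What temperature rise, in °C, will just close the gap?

ΔT ≈ 29.9 °C

Contact occurs when the free expansion equals the gap: αΔT L = 0.67 mm.
So ΔT = g/(αL) = 0.67/(19.5×10⁻⁶ × 1150) = 29.88 °C.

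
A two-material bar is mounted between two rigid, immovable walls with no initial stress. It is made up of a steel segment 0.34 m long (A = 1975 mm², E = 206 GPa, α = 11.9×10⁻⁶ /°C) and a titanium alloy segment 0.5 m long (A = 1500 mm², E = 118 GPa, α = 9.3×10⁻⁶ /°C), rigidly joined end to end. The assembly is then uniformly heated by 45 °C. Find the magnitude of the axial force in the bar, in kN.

P ≈ 107 kN (compressive)

With the walls removed the bar would change length by δ_free = Σ αᵢΔT Lᵢ = 11.9×10⁻⁶×45×340 + 9.3×10⁻⁶×45×500 = 0.3913 mm.
The rigid supports impose zero overall length change; the single axial force P common to all segments must satisfy P Σ Lᵢ/(AᵢEᵢ) = δ_free.
The series flexibility is Σ Lᵢ/(AᵢEᵢ) = 340/(1975×206×10³) + 500/(1500×118×10³) = 3.661×10⁻⁶ mm/N.
Hence P = δ_free / Σ(L/AE) = 0.3913/3.661×10⁻⁶ = 106.9 kN (compressive).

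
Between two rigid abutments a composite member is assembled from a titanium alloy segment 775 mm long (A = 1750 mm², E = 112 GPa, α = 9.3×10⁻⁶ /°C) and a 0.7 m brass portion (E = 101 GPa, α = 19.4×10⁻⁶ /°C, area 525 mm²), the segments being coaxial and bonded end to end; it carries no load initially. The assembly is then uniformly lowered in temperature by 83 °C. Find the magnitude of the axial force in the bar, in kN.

P ≈ 101 kN (tensile)

If the supports were absent, the total length change would be Σ αᵢΔT Lᵢ = 9.3×10⁻⁶×83×775 + 19.4×10⁻⁶×83×700 = 1.725 mm.
The rigid supports impose zero overall length change; the single axial force P common to all segments must satisfy P Σ Lᵢ/(AᵢEᵢ) = δ_free.
Σ Lᵢ/(AᵢEᵢ) = 775/(1750×112×10³) + 700/(525×101×10³) = 1.716×10⁻⁵ mm/N.
P = 1.725 / 1.716×10⁻⁵ = 100600 N = 100.6 kN, tensile.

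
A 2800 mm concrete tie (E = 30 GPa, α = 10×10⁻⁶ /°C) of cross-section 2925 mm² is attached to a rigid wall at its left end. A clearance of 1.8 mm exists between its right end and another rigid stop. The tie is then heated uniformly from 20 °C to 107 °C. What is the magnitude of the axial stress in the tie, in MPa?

If the wall were absent the tie would grow by αΔT L = 10×10⁻⁶ × 87 × 2800 = 2.436 mm.
After closing the 1.8 mm clearance, 2.436 − 1.8 = 0.636 mm of expansion remains to be suppressed by the wall.
So σ = E(δ_free − g)/L = 30×10³ × 0.636/2800 = 6.814 MPa.

σ ≈ 6.81 MPa (compressive)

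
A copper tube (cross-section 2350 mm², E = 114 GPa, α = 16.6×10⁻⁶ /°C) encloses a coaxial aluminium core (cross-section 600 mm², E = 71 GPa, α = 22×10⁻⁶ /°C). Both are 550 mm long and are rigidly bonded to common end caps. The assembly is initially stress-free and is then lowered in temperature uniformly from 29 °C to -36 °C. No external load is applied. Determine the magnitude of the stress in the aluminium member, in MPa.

σ ≈ 21.5 MPa (tensile)

Both members must finish at the same length. With the larger α, the aluminium tends to over-contract; the plates restrain it, putting the aluminium in tension and the copper in compression. With no external load the two internal forces are equal and opposite, magnitude P.
Setting the final lengths equal and cancelling L: (α₁ − α₂)ΔT = P/(A₁E₁) + P/(A₂E₂).
|α₁ − α₂|·ΔT = 5.4×10⁻⁶ × 65 = 0.000351.
1/(A₁E₁) + 1/(A₂E₂) = 1/(2350×114×10³) + 1/(600×71×10³) = 2.721×10⁻⁸ N⁻¹.
P = 0.000351 / 2.721×10⁻⁸ = 12900 N = 12.9 kN.
σ_{aluminium} = P/A₂ = 12900/600 = 21.5 MPa, tensile.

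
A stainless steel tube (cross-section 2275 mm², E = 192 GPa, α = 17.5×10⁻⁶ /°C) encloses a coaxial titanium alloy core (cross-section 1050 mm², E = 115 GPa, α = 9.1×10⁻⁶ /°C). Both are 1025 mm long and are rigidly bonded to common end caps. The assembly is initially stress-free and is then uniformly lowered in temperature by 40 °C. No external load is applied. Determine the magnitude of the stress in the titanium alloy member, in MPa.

Both members must finish at the same length. With the larger α, the stainless steel tends to over-contract; the plates restrain it, putting the stainless steel in tension and the titanium alloy in compression. With no external load the two internal forces are equal and opposite, magnitude P.
Setting the final lengths equal and cancelling L: (α₁ − α₂)ΔT = P/(A₁E₁) + P/(A₂E₂).
|α₁ − α₂|·ΔT = 8.4×10⁻⁶ × 40 = 0.000336.
1/(A₁E₁) + 1/(A₂E₂) = 1/(2275×192×10³) + 1/(1050×115×10³) = 1.057×10⁻⁸ N⁻¹.
P = 0.000336 / 1.057×10⁻⁸ = 31790 N = 31.79 kN.
σ_{titanium alloy} = P/A₂ = 31790/1050 = 30.27 MPa, compressive.

σ ≈ 30.3 MPa (compressive)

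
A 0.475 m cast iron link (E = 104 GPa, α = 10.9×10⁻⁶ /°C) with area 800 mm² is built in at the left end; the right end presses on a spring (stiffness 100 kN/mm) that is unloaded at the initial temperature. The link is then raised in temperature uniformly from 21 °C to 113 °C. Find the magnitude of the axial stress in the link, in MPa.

If the spring were absent the link would lengthen by αΔT L = 10.9×10⁻⁶ × 92 × 475 = 0.4763 mm.
Let P be the compressive force at the spring. The link shortens elastically by PL/(AE) and the spring compresses by P/k; together these equal δ_free.
P [ L/(AE) + 1/k ] = δ_free → P [ 475/(800×104×10³) + 1/(100×10³) ] = 0.4763.
P = 0.4763 / 1.571×10⁻⁵ = 30320 N.
σ = P/A = 30320/800 = 37.9 MPa.

σ ≈ 37.9 MPa (compressive)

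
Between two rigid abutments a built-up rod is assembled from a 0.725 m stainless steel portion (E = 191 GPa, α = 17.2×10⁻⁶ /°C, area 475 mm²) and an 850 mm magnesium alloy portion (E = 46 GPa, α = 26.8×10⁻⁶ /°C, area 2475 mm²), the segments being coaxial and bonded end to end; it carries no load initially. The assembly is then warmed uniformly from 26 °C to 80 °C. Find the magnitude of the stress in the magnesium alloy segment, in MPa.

If the supports were absent, the total length change would be Σ αᵢΔT Lᵢ = 17.2×10⁻⁶×54×725 + 26.8×10⁻⁶×54×850 = 1.904 mm.
Since the ends are fixed, an axial force P builds up, equal in every segment, with P · Σ Lᵢ/(AᵢEᵢ) = δ_free.
The series flexibility is Σ Lᵢ/(AᵢEᵢ) = 725/(475×191×10³) + 850/(2475×46×10³) = 1.546×10⁻⁵ mm/N.
Hence P = δ_free / Σ(L/AE) = 1.904/1.546×10⁻⁵ = 123.1 kN (compressive).
σ_{magnesium alloy} = P / A = 123100 / 2475 = 49.76 MPa.

σ ≈ 49.8 MPa (compressive)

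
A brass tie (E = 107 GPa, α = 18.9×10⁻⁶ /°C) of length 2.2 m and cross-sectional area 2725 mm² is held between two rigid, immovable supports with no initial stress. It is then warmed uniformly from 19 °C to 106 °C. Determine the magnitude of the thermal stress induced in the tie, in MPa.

Because both ends are immovable the net strain is zero, and the suppressed thermal strain is αΔT = 18.9×10⁻⁶ × 87 = 1644.3×10⁻⁶.
σ = EαΔT = 107×10³ × 18.9×10⁻⁶ × 87 = 175.9 MPa (compressive; the tie is trying to expand).

σ ≈ 176 MPa (compressive)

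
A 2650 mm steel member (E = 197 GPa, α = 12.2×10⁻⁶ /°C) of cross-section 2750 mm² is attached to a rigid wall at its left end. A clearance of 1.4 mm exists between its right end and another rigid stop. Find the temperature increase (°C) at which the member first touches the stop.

ΔT ≈ 43.3 °C

Contact occurs when the free expansion equals the gap: αΔT L = 1.4 mm.
ΔT = 1.4 / (12.2×10⁻⁶ × 2650) = 43.3 °C.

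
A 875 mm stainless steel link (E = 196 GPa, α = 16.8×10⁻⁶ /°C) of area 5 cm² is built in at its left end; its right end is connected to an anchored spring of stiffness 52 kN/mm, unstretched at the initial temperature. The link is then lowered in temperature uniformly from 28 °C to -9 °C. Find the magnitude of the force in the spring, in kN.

Free thermal contraction: δ_free = αΔT L = 16.8×10⁻⁶ × 37 × 875 = 0.5439 mm.
Let P be the tensile force in the spring. The link extends elastically by PL/(AE) and the spring stretches by P/k; together these equal δ_free.
So P = δ_free / [L/(AE) + 1/k] = 0.5439 / [ 875/(500×196×10³) + 1/(52×10³) ].
P = 0.5439 / 2.816×10⁻⁵ = 19320 N.

P ≈ 19.3 kN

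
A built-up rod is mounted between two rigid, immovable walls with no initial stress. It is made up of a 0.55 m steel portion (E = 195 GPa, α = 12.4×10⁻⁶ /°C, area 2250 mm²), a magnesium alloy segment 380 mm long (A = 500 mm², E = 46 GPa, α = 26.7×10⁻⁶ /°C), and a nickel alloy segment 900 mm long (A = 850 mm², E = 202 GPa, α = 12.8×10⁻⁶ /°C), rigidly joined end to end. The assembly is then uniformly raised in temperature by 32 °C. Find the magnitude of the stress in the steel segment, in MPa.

σ ≈ 17.6 MPa (compressive)

With the walls removed the bar would change length by δ_free = Σ αᵢΔT Lᵢ = 12.4×10⁻⁶×32×550 + 26.7×10⁻⁶×32×380 + 12.8×10⁻⁶×32×900 = 0.9116 mm.
The walls prevent any net length change, so an axial force P (same in every segment) develops. Compatibility: P · Σ Lᵢ/(AᵢEᵢ) = δ_free.
Σ Lᵢ/(AᵢEᵢ) = 550/(2250×195×10³) + 380/(500×46×10³) + 900/(850×202×10³) = 2.302×10⁻⁵ mm/N.
Hence P = δ_free / Σ(L/AE) = 0.9116/2.302×10⁻⁵ = 39.6 kN (compressive).
σ_{steel} = P / A = 39600 / 2250 = 17.6 MPa.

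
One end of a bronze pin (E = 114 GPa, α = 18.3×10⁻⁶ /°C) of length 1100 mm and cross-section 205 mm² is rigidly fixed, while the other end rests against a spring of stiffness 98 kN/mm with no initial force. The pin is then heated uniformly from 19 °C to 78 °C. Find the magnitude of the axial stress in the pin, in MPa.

σ ≈ 101 MPa (compressive)

If the spring were absent the pin would lengthen by αΔT L = 18.3×10⁻⁶ × 59 × 1100 = 1.188 mm.
With a force P in the spring, the elastic change of the pin is PL/(AE) and that of the spring is P/k; compatibility requires their sum to equal δ_free.
P [ L/(AE) + 1/k ] = δ_free → P [ 1100/(205×114×10³) + 1/(98×10³) ] = 1.188.
P = 1.188 / 5.727×10⁻⁵ = 20740 N.
σ = P/A = 20740/205 = 101.2 MPa.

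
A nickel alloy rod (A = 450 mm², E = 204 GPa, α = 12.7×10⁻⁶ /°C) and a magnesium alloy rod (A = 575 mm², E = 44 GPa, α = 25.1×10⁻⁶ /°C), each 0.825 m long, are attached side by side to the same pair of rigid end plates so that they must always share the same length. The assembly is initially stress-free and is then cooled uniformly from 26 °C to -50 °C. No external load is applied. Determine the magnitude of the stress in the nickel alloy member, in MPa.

σ ≈ 41.5 MPa (compressive)

The magnesium alloy has the larger α, so on cooling it would change length more than the nickel alloy if both were free. The rigid plates force a common final length, so the magnesium alloy is put into tension and the nickel alloy into compression, with equal and opposite forces P (no external load).
Compatibility of the two members (thermal + elastic change equal): (α₁ − α₂)ΔT = P·[1/(A₁E₁) + 1/(A₂E₂)].
|α₁ − α₂|·ΔT = 12.4×10⁻⁶ × 76 = 0.0009424.
1/(A₁E₁) + 1/(A₂E₂) = 1/(450×204×10³) + 1/(575×44×10³) = 5.042×10⁻⁸ N⁻¹.
P = 0.0009424 / 5.042×10⁻⁸ = 18690 N = 18.69 kN.
σ_{nickel alloy} = P/A₁ = 18690/450 = 41.54 MPa, compressive.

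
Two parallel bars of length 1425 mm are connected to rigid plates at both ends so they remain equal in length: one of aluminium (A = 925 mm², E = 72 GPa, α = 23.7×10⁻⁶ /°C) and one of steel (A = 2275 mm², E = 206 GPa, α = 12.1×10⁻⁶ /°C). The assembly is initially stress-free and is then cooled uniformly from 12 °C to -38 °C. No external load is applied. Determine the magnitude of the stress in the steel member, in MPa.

Both members must finish at the same length. With the larger α, the aluminium tends to over-contract; the plates restrain it, putting the aluminium in tension and the steel in compression. With no external load the two internal forces are equal and opposite, magnitude P.
Compatibility of the two members (thermal + elastic change equal): (α₁ − α₂)ΔT = P·[1/(A₁E₁) + 1/(A₂E₂)].
|α₁ − α₂|·ΔT = 11.6×10⁻⁶ × 50 = 0.00058.
1/(A₁E₁) + 1/(A₂E₂) = 1/(925×72×10³) + 1/(2275×206×10³) = 1.715×10⁻⁸ N⁻¹.
So P = 0.00058 / 1.715×10⁻⁸ = 33.82 kN.
σ_{steel} = P/A₂ = 33820/2275 = 14.87 MPa, compressive.

σ ≈ 14.9 MPa (compressive)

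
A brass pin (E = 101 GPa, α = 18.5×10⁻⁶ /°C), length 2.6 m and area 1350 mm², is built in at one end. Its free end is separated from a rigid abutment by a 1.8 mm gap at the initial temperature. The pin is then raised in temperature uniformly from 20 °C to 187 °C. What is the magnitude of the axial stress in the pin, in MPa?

σ ≈ 242 MPa (compressive)

Unrestrained expansion: δ_free = αΔT L = 18.5×10⁻⁶ × 167 × 2600 = 8.033 mm.
This exceeds the 1.8 mm gap, so the wall pushes back. The portion of expansion that must be recovered elastically is δ_free − gap = 8.033 − 1.8 = 6.233 mm.
So σ = E(δ_free − g)/L = 101×10³ × 6.233/2600 = 242.1 MPa.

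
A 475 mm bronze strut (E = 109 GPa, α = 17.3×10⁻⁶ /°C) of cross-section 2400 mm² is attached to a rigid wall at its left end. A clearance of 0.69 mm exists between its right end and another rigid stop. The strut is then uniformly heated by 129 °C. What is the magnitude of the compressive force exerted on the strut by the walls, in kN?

Unrestrained expansion: δ_free = αΔT L = 17.3×10⁻⁶ × 129 × 475 = 1.06 mm.
This exceeds the 0.69 mm gap, so the wall pushes back. The portion of expansion that must be recovered elastically is δ_free − gap = 1.06 − 0.69 = 0.3701 mm.
Compatibility: PL/(AE) = 0.3701 mm, so σ = P/A = E × (0.3701/475) = 84.92 MPa.
Force on the wall = σA = 84.92 × 2400 mm² = 203.8 kN.

P ≈ 204 kN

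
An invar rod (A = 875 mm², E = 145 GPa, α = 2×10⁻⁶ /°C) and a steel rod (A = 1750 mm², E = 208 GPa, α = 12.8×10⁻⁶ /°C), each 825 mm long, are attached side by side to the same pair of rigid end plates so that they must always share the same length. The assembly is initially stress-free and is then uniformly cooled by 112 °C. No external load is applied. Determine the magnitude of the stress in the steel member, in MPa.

σ ≈ 65 MPa (tensile)

The steel has the larger α, so on cooling it would change length more than the invar if both were free. The rigid plates force a common final length, so the steel is put into tension and the invar into compression, with equal and opposite forces P (no external load).
Compatibility of the two members (thermal + elastic change equal): (α₁ − α₂)ΔT = P·[1/(A₁E₁) + 1/(A₂E₂)].
|α₁ − α₂|·ΔT = 10.8×10⁻⁶ × 112 = 0.00121.
1/(A₁E₁) + 1/(A₂E₂) = 1/(875×145×10³) + 1/(1750×208×10³) = 1.063×10⁻⁸ N⁻¹.
So P = 0.00121 / 1.063×10⁻⁸ = 113.8 kN.
σ_{steel} = P/A₂ = 113800/1750 = 65.03 MPa, tensile.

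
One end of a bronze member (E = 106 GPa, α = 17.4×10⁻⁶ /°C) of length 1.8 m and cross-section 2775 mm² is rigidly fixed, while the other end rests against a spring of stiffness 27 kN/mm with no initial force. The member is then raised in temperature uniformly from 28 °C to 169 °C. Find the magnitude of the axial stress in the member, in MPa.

The unrestrained thermal change is αΔT L = 17.4×10⁻⁶ × 141 × 1800 = 4.416 mm.
With a force P in the spring, the elastic change of the member is PL/(AE) and that of the spring is P/k; compatibility requires their sum to equal δ_free.
So P = δ_free / [L/(AE) + 1/k] = 4.416 / [ 1800/(2775×106×10³) + 1/(27×10³) ].
P = 4.416 / 4.316×10⁻⁵ = 102300 N.
σ = P/A = 102300/2775 = 36.88 MPa.

σ ≈ 36.9 MPa (compressive)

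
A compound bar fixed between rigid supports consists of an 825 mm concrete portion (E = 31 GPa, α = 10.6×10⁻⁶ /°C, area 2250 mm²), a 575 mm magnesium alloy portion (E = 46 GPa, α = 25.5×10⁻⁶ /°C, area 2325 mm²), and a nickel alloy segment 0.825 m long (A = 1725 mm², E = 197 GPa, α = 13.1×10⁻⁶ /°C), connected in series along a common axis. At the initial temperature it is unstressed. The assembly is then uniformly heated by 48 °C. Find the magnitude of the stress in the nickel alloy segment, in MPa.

With the walls removed the bar would change length by δ_free = Σ αᵢΔT Lᵢ = 10.6×10⁻⁶×48×825 + 25.5×10⁻⁶×48×575 + 13.1×10⁻⁶×48×825 = 1.642 mm.
Since the ends are fixed, an axial force P builds up, equal in every segment, with P · Σ Lᵢ/(AᵢEᵢ) = δ_free.
Σ Lᵢ/(AᵢEᵢ) = 825/(2250×31×10³) + 575/(2325×46×10³) + 825/(1725×197×10³) = 1.963×10⁻⁵ mm/N.
Hence P = δ_free / Σ(L/AE) = 1.642/1.963×10⁻⁵ = 83.66 kN (compressive).
σ_{nickel alloy} = P / A = 83660 / 1725 = 48.5 MPa.

σ ≈ 48.5 MPa (compressive)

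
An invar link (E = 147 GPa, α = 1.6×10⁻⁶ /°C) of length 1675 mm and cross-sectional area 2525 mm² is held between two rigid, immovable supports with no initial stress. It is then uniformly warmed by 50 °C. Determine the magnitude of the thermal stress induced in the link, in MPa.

With length fixed, the mechanical strain must cancel the thermal strain αΔT = 1.6×10⁻⁶ × 50 = 80×10⁻⁶.
Hence σ = E·αΔT = 147×10³ × 80×10⁻⁶ = 11.76 MPa, compressive.

σ ≈ 11.8 MPa (compressive)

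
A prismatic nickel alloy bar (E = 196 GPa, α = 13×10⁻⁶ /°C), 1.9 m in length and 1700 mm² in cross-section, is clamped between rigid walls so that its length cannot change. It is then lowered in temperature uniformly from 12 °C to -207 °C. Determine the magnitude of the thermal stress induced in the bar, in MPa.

The supports are rigid, so the total axial strain is zero. The restrained thermal strain is ε = αΔT = 13×10⁻⁶ × 219 = 2847×10⁻⁶.
σ = EαΔT = 196×10³ × 13×10⁻⁶ × 219 = 558 MPa (tensile; the bar is trying to contract).

σ ≈ 558 MPa (tensile)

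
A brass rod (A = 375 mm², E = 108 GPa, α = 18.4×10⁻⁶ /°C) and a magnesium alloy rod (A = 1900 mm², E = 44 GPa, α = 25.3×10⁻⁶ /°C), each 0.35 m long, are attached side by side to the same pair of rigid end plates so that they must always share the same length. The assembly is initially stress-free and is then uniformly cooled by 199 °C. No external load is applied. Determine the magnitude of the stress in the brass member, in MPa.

σ ≈ 99.9 MPa (compressive)

The magnesium alloy has the larger α, so on cooling it would change length more than the brass if both were free. The rigid plates force a common final length, so the magnesium alloy is put into tension and the brass into compression, with equal and opposite forces P (no external load).
Setting the final lengths equal and cancelling L: (α₁ − α₂)ΔT = P/(A₁E₁) + P/(A₂E₂).
|α₁ − α₂|·ΔT = 6.9×10⁻⁶ × 199 = 0.001373.
1/(A₁E₁) + 1/(A₂E₂) = 1/(375×108×10³) + 1/(1900×44×10³) = 3.665×10⁻⁸ N⁻¹.
P = 0.001373 / 3.665×10⁻⁸ = 37460 N = 37.46 kN.
σ_{brass} = P/A₁ = 37460/375 = 99.9 MPa, compressive.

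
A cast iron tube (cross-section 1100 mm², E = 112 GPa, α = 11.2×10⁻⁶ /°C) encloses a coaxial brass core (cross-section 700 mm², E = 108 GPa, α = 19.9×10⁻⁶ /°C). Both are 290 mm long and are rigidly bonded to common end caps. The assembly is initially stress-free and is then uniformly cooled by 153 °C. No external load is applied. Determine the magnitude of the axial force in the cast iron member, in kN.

P ≈ 62.4 kN (compressive in the cast iron)

Both members must finish at the same length. With the larger α, the brass tends to over-contract; the plates restrain it, putting the brass in tension and the cast iron in compression. With no external load the two internal forces are equal and opposite, magnitude P.
Compatibility of the two members (thermal + elastic change equal): (α₁ − α₂)ΔT = P·[1/(A₁E₁) + 1/(A₂E₂)].
|α₁ − α₂|·ΔT = 8.7×10⁻⁶ × 153 = 0.001331.
1/(A₁E₁) + 1/(A₂E₂) = 1/(1100×112×10³) + 1/(700×108×10³) = 2.134×10⁻⁸ N⁻¹.
So P = 0.001331 / 2.134×10⁻⁸ = 62.36 kN.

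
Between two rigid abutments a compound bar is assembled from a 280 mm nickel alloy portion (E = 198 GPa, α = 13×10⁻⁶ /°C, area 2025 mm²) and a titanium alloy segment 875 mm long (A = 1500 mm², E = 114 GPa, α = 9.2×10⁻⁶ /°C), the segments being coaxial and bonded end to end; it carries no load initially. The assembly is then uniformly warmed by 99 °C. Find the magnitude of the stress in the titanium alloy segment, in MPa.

If the supports were absent, the total length change would be Σ αᵢΔT Lᵢ = 13×10⁻⁶×99×280 + 9.2×10⁻⁶×99×875 = 1.157 mm.
The walls prevent any net length change, so an axial force P (same in every segment) develops. Compatibility: P · Σ Lᵢ/(AᵢEᵢ) = δ_free.
The series flexibility is Σ Lᵢ/(AᵢEᵢ) = 280/(2025×198×10³) + 875/(1500×114×10³) = 5.815×10⁻⁶ mm/N.
So P = 1.157 / 5.815×10⁻⁶ = 199 kN, compressive.
σ_{titanium alloy} = P / A = 199000 / 1500 = 132.7 MPa.

σ ≈ 133 MPa (compressive)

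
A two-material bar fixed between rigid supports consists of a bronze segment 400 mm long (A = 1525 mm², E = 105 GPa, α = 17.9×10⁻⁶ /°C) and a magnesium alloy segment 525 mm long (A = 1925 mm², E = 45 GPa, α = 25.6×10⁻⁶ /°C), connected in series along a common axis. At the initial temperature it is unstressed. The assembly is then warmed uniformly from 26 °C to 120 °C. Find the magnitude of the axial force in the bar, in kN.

If the supports were absent, the total length change would be Σ αᵢΔT Lᵢ = 17.9×10⁻⁶×94×400 + 25.6×10⁻⁶×94×525 = 1.936 mm.
The walls prevent any net length change, so an axial force P (same in every segment) develops. Compatibility: P · Σ Lᵢ/(AᵢEᵢ) = δ_free.
The series flexibility is Σ Lᵢ/(AᵢEᵢ) = 400/(1525×105×10³) + 525/(1925×45×10³) = 8.559×10⁻⁶ mm/N.
So P = 1.936 / 8.559×10⁻⁶ = 226.3 kN, compressive.

P ≈ 226 kN (compressive)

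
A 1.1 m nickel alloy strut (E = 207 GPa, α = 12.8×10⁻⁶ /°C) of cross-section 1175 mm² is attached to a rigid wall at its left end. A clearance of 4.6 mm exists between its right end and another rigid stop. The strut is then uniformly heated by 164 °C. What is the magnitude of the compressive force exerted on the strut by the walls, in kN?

P ≈ 0 kN

Unrestrained expansion: δ_free = αΔT L = 12.8×10⁻⁶ × 164 × 1100 = 2.309 mm.
Since δ_free = 2.31 mm is less than the 4.6 mm gap, the strut never touches the wall. No axial force develops.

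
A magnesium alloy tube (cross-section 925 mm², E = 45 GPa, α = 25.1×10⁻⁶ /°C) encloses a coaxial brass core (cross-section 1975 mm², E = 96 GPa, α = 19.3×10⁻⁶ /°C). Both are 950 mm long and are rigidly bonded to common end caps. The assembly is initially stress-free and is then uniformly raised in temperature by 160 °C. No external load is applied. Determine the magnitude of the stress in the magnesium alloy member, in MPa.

The magnesium alloy has the larger α, so on heating it would change length more than the brass if both were free. The rigid plates force a common final length, so the magnesium alloy is put into compression and the brass into tension, with equal and opposite forces P (no external load).
Setting the final lengths equal and cancelling L: (α₁ − α₂)ΔT = P/(A₁E₁) + P/(A₂E₂).
|α₁ − α₂|·ΔT = 5.8×10⁻⁶ × 160 = 0.000928.
1/(A₁E₁) + 1/(A₂E₂) = 1/(925×45×10³) + 1/(1975×96×10³) = 2.93×10⁻⁸ N⁻¹.
P = 0.000928 / 2.93×10⁻⁸ = 31670 N = 31.67 kN.
σ_{magnesium alloy} = P/A₁ = 31670/925 = 34.24 MPa, compressive.

σ ≈ 34.2 MPa (compressive)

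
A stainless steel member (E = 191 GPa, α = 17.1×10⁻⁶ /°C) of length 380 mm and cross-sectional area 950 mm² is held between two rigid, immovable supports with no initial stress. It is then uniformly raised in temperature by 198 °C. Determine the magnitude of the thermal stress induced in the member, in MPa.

With length fixed, the mechanical strain must cancel the thermal strain αΔT = 17.1×10⁻⁶ × 198 = 3385.8×10⁻⁶.
Hence σ = E·αΔT = 191×10³ × 3385.8×10⁻⁶ = 646.7 MPa, compressive.

σ ≈ 647 MPa (compressive)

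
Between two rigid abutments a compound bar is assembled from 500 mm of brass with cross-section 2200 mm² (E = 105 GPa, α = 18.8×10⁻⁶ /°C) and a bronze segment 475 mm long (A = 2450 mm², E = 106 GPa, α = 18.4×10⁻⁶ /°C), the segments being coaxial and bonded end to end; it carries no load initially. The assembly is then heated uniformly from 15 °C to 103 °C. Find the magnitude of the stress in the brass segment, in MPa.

σ ≈ 182 MPa (compressive)

With the walls removed the bar would change length by δ_free = Σ αᵢΔT Lᵢ = 18.8×10⁻⁶×88×500 + 18.4×10⁻⁶×88×475 = 1.596 mm.
The rigid supports impose zero overall length change; the single axial force P common to all segments must satisfy P Σ Lᵢ/(AᵢEᵢ) = δ_free.
The series flexibility is Σ Lᵢ/(AᵢEᵢ) = 500/(2200×105×10³) + 475/(2450×106×10³) = 3.994×10⁻⁶ mm/N.
Hence P = δ_free / Σ(L/AE) = 1.596/3.994×10⁻⁶ = 399.7 kN (compressive).
σ_{brass} = P / A = 399700 / 2200 = 181.7 MPa.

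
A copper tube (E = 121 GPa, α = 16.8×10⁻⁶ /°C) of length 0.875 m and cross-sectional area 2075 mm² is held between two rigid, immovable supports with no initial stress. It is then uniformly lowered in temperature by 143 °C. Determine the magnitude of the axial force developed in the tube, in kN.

With zero net strain, σ = E·αΔT = 121 GPa × 16.8×10⁻⁶ × 143 = 290.7 MPa.
P = AEαΔT = 2075 × 121×10³ × 16.8×10⁻⁶ × 143 = 603.2 kN (tensile).

P ≈ 603 kN (tensile)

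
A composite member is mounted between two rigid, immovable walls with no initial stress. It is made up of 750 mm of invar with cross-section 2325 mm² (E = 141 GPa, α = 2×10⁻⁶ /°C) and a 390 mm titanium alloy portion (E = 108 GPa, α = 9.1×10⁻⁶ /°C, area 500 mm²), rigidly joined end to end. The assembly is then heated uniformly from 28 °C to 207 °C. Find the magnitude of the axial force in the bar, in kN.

With the walls removed the bar would change length by δ_free = Σ αᵢΔT Lᵢ = 2×10⁻⁶×179×750 + 9.1×10⁻⁶×179×390 = 0.9038 mm.
Since the ends are fixed, an axial force P builds up, equal in every segment, with P · Σ Lᵢ/(AᵢEᵢ) = δ_free.
The series flexibility is Σ Lᵢ/(AᵢEᵢ) = 750/(2325×141×10³) + 390/(500×108×10³) = 9.51×10⁻⁶ mm/N.
So P = 0.9038 / 9.51×10⁻⁶ = 95.03 kN, compressive.

P ≈ 95 kN (compressive)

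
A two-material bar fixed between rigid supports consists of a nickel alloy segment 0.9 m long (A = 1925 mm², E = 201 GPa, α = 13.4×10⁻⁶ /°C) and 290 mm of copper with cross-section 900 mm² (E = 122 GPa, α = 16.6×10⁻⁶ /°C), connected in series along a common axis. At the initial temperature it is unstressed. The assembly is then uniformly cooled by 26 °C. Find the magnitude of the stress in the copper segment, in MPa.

σ ≈ 98.1 MPa (tensile)

If the supports were absent, the total length change would be Σ αᵢΔT Lᵢ = 13.4×10⁻⁶×26×900 + 16.6×10⁻⁶×26×290 = 0.4387 mm.
The walls prevent any net length change, so an axial force P (same in every segment) develops. Compatibility: P · Σ Lᵢ/(AᵢEᵢ) = δ_free.
The series flexibility is Σ Lᵢ/(AᵢEᵢ) = 900/(1925×201×10³) + 290/(900×122×10³) = 4.967×10⁻⁶ mm/N.
So P = 0.4387 / 4.967×10⁻⁶ = 88.32 kN, tensile.
σ_{copper} = P / A = 88320 / 900 = 98.14 MPa.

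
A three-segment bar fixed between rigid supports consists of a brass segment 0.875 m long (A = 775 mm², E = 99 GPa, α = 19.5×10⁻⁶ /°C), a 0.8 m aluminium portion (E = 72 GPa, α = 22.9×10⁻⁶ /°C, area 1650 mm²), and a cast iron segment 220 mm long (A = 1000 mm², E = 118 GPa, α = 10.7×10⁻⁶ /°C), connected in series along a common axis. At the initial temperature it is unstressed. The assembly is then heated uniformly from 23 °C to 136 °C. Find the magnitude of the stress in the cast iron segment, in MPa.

σ ≈ 213 MPa (compressive)

If the supports were absent, the total length change would be Σ αᵢΔT Lᵢ = 19.5×10⁻⁶×113×875 + 22.9×10⁻⁶×113×800 + 10.7×10⁻⁶×113×220 = 4.264 mm.
The walls prevent any net length change, so an axial force P (same in every segment) develops. Compatibility: P · Σ Lᵢ/(AᵢEᵢ) = δ_free.
Σ Lᵢ/(AᵢEᵢ) = 875/(775×99×10³) + 800/(1650×72×10³) + 220/(1000×118×10³) = 2×10⁻⁵ mm/N.
Hence P = δ_free / Σ(L/AE) = 4.264/2×10⁻⁵ = 213.2 kN (compressive).
σ_{cast iron} = P / A = 213200 / 1000 = 213.2 MPa.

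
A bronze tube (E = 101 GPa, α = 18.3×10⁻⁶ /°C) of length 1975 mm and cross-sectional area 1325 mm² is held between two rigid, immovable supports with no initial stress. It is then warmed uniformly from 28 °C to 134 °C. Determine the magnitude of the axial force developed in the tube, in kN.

Full restraint means ε = 0, so the stress is σ = EαΔT = 101×10³ × 18.3×10⁻⁶ × 106 = 195.9 MPa.
Axial force P = σA = 195.9 × 1325 = 259600 N = 259.6 kN, compressive.

P ≈ 260 kN (compressive)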